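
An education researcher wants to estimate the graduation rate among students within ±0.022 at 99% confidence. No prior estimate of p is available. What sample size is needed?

Conservative approach: use p = 0.5 (maximizes p(1-p) = 0.25). n = z²(0.25)/E² = 2.576²×0.25/0.022² = 3427.6 → n = 3428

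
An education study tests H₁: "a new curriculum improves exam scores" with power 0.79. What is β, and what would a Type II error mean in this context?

β = 1 - power = 1 - 0.79 = 0.21. A Type II error is failing to reject H₀ when H₀ is false (false negative) — here, failing to conclude that a new curriculum improves exam scores when in fact it is true. Consequence: keeping the old curriculum when the new one would have helped students.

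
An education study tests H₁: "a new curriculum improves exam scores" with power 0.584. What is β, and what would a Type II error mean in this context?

β = 1 - power = 1 - 0.584 = 0.416. A Type II error is failing to reject H₀ when H₀ is false (false negative) — here, failing to conclude that a new curriculum improves exam scores when in fact it is true. Consequence: keeping the old curriculum when the new one would have helped students.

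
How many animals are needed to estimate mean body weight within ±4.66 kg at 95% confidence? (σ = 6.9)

n = (z*σ/E)² = (1.96×6.9/4.66)² = 8.4 → n = 9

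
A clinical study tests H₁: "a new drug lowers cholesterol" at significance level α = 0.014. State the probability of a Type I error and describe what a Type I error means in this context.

P(Type I error) = α = 0.014. A Type I error is rejecting H₀ when H₀ is actually true (false positive) — here, concluding that a new drug lowers cholesterol when in fact this is not the case. Consequence: approving an ineffective drug — patients take a useless medication and may skip effective alternatives.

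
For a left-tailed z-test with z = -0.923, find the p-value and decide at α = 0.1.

p = P(Z < -0.923) = Φ(-0.923) ≈ 0.178. Since p ≥ 0.1, fail to reject H₀ (not significant) at α = 0.1.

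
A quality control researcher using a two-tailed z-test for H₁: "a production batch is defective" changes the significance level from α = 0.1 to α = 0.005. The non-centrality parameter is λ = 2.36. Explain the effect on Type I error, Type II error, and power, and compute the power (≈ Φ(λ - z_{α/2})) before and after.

Decreasing α from 0.1 to 0.005:
• Type I error rate decreases (α is the Type I rate by definition).
• Critical value moves from z_{α/2} = 1.645 to 2.807, so power = Φ(λ - z_{α/2}) goes from Φ(2.36 - 1.645) = 0.763 to Φ(2.36 - 2.807) = 0.327.
• Type II error rate β = 1 - power therefore increases (0.237 → 0.673).
Appropriate when false positives are costly — here, scrapping a good batch — wasted material and cost for no reason.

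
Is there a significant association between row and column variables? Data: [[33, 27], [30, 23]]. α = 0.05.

χ² = 0.029. df = 1, critical = 3.841. Fail to reject H₀. No evidence of dependence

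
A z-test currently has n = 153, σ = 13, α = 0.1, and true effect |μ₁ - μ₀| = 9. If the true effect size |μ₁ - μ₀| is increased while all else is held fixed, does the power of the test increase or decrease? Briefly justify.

Power increases: a larger true effect increases the non-centrality λ = |μ₁ - μ₀|/(σ/√n).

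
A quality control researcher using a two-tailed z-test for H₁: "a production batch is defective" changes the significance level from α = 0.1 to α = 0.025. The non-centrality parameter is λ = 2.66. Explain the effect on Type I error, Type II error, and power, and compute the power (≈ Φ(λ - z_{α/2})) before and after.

Decreasing α from 0.1 to 0.025:
• Type I error rate decreases (α is the Type I rate by definition).
• Critical value moves from z_{α/2} = 1.645 to 2.241, so power = Φ(λ - z_{α/2}) goes from Φ(2.66 - 1.645) = 0.845 to Φ(2.66 - 2.241) = 0.662.
• Type II error rate β = 1 - power therefore increases (0.155 → 0.338).
Appropriate when false positives are costly — here, scrapping a good batch — wasted material and cost for no reason.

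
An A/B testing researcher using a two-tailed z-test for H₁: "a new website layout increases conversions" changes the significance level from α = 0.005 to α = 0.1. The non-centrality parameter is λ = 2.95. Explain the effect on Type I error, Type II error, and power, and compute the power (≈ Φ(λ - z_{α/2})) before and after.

Increasing α from 0.005 to 0.1:
• Type I error rate increases (α is the Type I rate by definition).
• Critical value moves from z_{α/2} = 2.807 to 1.645, so power = Φ(λ - z_{α/2}) goes from Φ(2.95 - 2.807) = 0.557 to Φ(2.95 - 1.645) = 0.904.
• Type II error rate β = 1 - power therefore decreases (0.443 → 0.096).
Appropriate when false negatives are costly — here, discarding a layout that would have improved conversions — lost revenue.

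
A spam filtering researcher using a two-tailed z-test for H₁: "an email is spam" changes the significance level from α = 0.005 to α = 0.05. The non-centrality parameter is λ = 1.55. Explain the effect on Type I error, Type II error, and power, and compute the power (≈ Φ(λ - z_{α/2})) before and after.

Increasing α from 0.005 to 0.05:
• Type I error rate increases (α is the Type I rate by definition).
• Critical value moves from z_{α/2} = 2.807 to 1.96, so power = Φ(λ - z_{α/2}) goes from Φ(1.55 - 2.807) = 0.104 to Φ(1.55 - 1.96) = 0.341.
• Type II error rate β = 1 - power therefore decreases (0.896 → 0.659).
Appropriate when false negatives are costly — here, a spam email lands in the inbox.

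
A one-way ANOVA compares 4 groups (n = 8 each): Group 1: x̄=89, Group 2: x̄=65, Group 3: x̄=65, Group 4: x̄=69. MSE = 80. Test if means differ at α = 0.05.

Grand mean = 72.0. SS_between = 3168.0, MS_between = 1056.0. F = 13.2, F_crit ≈ 2.947. Reject H₀.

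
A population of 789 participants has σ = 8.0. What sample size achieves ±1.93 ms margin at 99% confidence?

Without FPC: n₀ = (2.576×8.0/1.93)² = 114.014. With FPC: n = n₀N/(n₀+N-1) = 99.7 → n = 100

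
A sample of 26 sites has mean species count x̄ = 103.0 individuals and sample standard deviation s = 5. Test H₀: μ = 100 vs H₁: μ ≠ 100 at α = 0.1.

t = (x̄ - μ₀)/(s/√n) = (103.0 - 100)/(5/√26) = 3.059. df = 25, critical t = ±1.708. Reject H₀.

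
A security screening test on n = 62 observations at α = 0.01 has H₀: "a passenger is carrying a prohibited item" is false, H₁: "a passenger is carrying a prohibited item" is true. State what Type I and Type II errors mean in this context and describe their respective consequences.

Type I (false positive): concluding that a passenger is carrying a prohibited item when it is not — detaining an innocent passenger — delay and inconvenience. Type II (false negative): failing to conclude that a passenger is carrying a prohibited item when it is — letting a prohibited item through — security breach. Which is costlier depends on domain priorities and is a judgement call rather than a statistical fact.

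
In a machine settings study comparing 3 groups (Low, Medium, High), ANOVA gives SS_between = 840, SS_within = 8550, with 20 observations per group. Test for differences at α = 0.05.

df_between = 2, df_within = 57. F = MS_between/MS_within = 420.0/150.0 = 2.8. F_crit ≈ 3.159. Fail to reject H₀.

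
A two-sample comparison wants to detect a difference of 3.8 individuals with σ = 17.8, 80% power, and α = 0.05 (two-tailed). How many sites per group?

n per group = 2(z_α/2 + z_β)²σ²/d² = 2×(1.96 + 0.84)²×17.8²/3.8² = 344.05 → n = 345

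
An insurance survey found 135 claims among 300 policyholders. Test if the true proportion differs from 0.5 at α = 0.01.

p̂ = 0.45, p₀ = 0.5. z = (p̂ - p₀)/√(p₀(1-p₀)/n) = -1.732. Critical: ±2.576. Fail to reject H₀.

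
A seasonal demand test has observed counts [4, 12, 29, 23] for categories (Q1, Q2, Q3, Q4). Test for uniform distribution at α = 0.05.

Expected = 17 each. χ² = Σ(O-E)²/E = 22.0. df = 3, critical value = 7.815. Reject H₀.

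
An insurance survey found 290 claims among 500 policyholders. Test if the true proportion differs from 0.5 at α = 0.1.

p̂ = 0.58, p₀ = 0.5. z = (p̂ - p₀)/√(p₀(1-p₀)/n) = 3.578. Critical: ±1.645. Reject H₀.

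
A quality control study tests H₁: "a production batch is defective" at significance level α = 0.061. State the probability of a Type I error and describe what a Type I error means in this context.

P(Type I error) = α = 0.061. A Type I error is rejecting H₀ when H₀ is actually true (false positive) — here, concluding that a production batch is defective when in fact this is not the case. Consequence: scrapping a good batch — wasted material and cost for no reason.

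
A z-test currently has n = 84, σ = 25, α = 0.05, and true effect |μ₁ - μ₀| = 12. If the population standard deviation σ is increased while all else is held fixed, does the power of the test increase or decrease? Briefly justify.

Power decreases: a larger σ inflates the standard error σ/√n, pulling the sampling distribution under H₁ back toward the critical value.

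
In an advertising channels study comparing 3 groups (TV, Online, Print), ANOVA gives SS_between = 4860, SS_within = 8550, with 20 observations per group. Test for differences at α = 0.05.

df_between = 2, df_within = 57. F = MS_between/MS_within = 2430.0/150.0 = 16.2. F_crit ≈ 3.159. Reject H₀. At least one mean differs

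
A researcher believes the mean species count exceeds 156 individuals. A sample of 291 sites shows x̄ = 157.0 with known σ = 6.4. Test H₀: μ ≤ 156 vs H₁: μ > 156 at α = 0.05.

z = 2.665. Critical value: 1.645. Reject H₀.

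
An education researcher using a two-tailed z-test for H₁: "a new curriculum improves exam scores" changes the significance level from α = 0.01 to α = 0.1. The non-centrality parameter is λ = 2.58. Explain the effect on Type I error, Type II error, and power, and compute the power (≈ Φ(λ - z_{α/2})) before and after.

Increasing α from 0.01 to 0.1:
• Type I error rate increases (α is the Type I rate by definition).
• Critical value moves from z_{α/2} = 2.576 to 1.645, so power = Φ(λ - z_{α/2}) goes from Φ(2.58 - 2.576) = 0.502 to Φ(2.58 - 1.645) = 0.825.
• Type II error rate β = 1 - power therefore decreases (0.498 → 0.175).
Appropriate when false negatives are costly — here, keeping the old curriculum when the new one would have helped students.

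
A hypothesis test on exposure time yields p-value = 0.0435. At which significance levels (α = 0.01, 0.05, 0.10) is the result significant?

p = 0.0435. Significant at: α = 0.05, 0.1.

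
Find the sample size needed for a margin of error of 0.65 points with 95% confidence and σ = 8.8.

n = (z*σ/E)² = (1.96×8.8/0.65)² = 704.1 → n = 705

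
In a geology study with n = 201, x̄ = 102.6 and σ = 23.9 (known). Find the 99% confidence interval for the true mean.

CI = x̄ ± z*(σ/√n) = 102.6 ± 2.576(23.9/√201) = 102.6 ± 4.34 = (98.26, 106.94)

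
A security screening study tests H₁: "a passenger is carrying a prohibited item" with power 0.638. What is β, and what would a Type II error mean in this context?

β = 1 - power = 1 - 0.638 = 0.362. A Type II error is failing to reject H₀ when H₀ is false (false negative) — here, failing to conclude that a passenger is carrying a prohibited item when in fact it is true. Consequence: letting a prohibited item through — security breach.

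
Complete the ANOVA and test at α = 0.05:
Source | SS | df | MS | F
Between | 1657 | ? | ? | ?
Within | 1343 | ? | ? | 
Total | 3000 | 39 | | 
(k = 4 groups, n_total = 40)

df_between = 3, df_within = 36. MS_between = 552.33, MS_within = 37.31. F = 14.806, F_crit ≈ 2.866. Reject H₀.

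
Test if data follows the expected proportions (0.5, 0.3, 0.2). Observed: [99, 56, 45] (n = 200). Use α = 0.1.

Expected: [100.0, 60.0, 40.0]. χ² = 0.902. df = 2, critical = 4.605. Fail to reject H₀.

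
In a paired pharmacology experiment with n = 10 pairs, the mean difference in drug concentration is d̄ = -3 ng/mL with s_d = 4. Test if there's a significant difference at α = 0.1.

t = d̄/(s_d/√n) = -3/(4/√10) = -2.372. df = 9, critical t = ±1.833. Reject H₀.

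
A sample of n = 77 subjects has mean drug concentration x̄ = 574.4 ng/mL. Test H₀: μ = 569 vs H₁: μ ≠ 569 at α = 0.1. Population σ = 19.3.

z = (x̄ - μ₀)/(σ/√n) = (574.4 - 569)/(19.3/√77) = 2.455. Critical value: ±1.645. Since |2.455| > 1.645, Reject H₀.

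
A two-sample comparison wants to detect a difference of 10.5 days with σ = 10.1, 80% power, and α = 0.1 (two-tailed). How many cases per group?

n per group = 2(z_α/2 + z_β)²σ²/d² = 2×(1.645 + 0.84)²×10.1²/10.5² = 11.4 → n = 12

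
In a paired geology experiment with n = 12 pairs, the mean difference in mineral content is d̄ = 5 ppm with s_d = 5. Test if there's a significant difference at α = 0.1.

t = d̄/(s_d/√n) = 5/(5/√12) = 3.464. df = 11, critical t = ±1.796. Reject H₀.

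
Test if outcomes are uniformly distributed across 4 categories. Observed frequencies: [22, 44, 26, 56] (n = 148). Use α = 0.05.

Expected = 37 each. χ² = Σ(O-E)²/E = 20.432. df = 3, critical value = 7.815. Reject H₀.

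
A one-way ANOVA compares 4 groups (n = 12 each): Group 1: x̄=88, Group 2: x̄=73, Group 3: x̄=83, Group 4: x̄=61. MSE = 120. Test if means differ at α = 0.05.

Grand mean = 76.25. SS_between = 5121.0, MS_between = 1707.0. F = 14.225, F_crit ≈ 2.816. Reject H₀.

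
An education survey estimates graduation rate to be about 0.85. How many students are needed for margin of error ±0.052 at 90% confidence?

n = z²p(1-p)/E² = 1.645²×0.85×0.15/0.052² = 127.6 → n = 128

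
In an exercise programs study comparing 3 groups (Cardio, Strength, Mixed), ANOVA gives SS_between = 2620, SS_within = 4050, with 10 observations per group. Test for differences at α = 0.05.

df_between = 2, df_within = 27. F = MS_between/MS_within = 1310.0/150.0 = 8.733. F_crit ≈ 3.354. Reject H₀. At least one mean differs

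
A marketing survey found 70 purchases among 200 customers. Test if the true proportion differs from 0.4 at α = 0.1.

p̂ = 0.35, p₀ = 0.4. z = (p̂ - p₀)/√(p₀(1-p₀)/n) = -1.443. Critical: ±1.645. Fail to reject H₀.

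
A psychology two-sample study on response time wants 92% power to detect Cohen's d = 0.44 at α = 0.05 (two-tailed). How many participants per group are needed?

z_{α/2} = 1.96, z_β = Φ⁻¹(0.92) = 1.405. For small effect (d = 0.44): n per group = 2(z_{α/2} + z_β)²/d² = 2(1.96 + 1.405)²/0.44² = 117.0 → 117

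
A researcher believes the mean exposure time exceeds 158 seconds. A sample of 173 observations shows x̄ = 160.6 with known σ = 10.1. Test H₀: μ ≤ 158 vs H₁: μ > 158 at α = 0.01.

z = 3.386. Critical value: 2.33. Reject H₀.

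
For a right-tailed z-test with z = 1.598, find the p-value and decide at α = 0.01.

p = P(Z > 1.598) = 1 - Φ(1.598) ≈ 0.055. Since p ≥ 0.01, fail to reject H₀ (not significant) at α = 0.01.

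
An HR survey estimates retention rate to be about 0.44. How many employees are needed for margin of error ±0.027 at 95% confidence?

n = z²p(1-p)/E² = 1.96²×0.44×0.56/0.027² = 1298.5 → n = 1299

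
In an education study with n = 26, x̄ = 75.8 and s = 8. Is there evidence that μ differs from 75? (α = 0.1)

t = (x̄ - μ₀)/(s/√n) = (75.8 - 75)/(8/√26) = 0.51. df = 25, critical t = ±1.708. Fail to reject H₀.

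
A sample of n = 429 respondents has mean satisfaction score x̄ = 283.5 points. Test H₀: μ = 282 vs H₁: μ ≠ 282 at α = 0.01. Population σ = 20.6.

z = (x̄ - μ₀)/(σ/√n) = (283.5 - 282)/(20.6/√429) = 1.508. Critical value: ±2.576. Since |1.508| ≤ 2.576, Fail to reject H₀.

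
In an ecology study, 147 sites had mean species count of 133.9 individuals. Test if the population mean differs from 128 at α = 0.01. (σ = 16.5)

z = (x̄ - μ₀)/(σ/√n) = (133.9 - 128)/(16.5/√147) = 4.335. Critical value: ±2.576. Since |4.335| > 2.576, Reject H₀.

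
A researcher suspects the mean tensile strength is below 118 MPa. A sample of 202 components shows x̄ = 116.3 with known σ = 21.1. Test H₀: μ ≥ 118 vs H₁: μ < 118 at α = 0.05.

z = -1.145. Critical value: -1.645. Fail to reject H₀.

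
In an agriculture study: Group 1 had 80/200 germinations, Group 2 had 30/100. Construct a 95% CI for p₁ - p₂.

p̂₁ = 0.4, p̂₂ = 0.3. Difference = 0.1. CI = (-0.013, 0.213)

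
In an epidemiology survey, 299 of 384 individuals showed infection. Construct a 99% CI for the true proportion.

p̂ = 0.779. CI = p̂ ± z*√(p̂(1-p̂)/n) = (0.724, 0.833)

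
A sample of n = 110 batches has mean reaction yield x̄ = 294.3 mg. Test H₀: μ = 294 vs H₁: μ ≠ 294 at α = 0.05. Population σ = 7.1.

z = (x̄ - μ₀)/(σ/√n) = (294.3 - 294)/(7.1/√110) = 0.443. Critical value: ±1.96. Since |0.443| ≤ 1.96, Fail to reject H₀.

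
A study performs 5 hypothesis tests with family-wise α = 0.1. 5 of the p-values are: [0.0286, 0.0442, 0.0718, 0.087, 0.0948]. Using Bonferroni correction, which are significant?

Bonferroni α = 0.1/5 = 0.02. None of the given p-values are significant.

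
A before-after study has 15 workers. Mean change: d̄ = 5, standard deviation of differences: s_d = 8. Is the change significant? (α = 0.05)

t = d̄/(s_d/√n) = 5/(8/√15) = 2.421. df = 14, critical t = ±2.145. Reject H₀.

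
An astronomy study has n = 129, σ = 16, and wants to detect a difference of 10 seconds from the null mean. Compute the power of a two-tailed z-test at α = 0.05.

SE = σ/√n = 16/√129 = 1.409. Non-centrality λ = d/SE = 10/1.409 = 7.099. Power ≈ Φ(λ - z_{α/2}) = Φ(7.099 - 1.96) = Φ(5.139) = 1.0.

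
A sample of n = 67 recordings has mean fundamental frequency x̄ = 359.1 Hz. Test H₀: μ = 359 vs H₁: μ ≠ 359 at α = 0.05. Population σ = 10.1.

z = (x̄ - μ₀)/(σ/√n) = (359.1 - 359)/(10.1/√67) = 0.081. Critical value: ±1.96. Since |0.081| ≤ 1.96, Fail to reject H₀.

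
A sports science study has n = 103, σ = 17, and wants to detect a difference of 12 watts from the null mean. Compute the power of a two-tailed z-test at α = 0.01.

SE = σ/√n = 17/√103 = 1.675. Non-centrality λ = d/SE = 12/1.675 = 7.164. Power ≈ Φ(λ - z_{α/2}) = Φ(7.164 - 2.576) = Φ(4.588) = 1.0.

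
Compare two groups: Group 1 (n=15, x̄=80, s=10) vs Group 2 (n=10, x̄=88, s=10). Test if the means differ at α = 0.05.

Pooled sp = 10.0. t = -1.96, df = 23. Critical t = ±2.069. Fail to reject H₀.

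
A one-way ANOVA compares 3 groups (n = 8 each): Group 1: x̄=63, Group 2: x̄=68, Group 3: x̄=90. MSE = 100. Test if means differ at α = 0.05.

Grand mean = 73.67. SS_between = 3301.33, MS_between = 1650.67. F = 16.507, F_crit ≈ 3.467. Reject H₀.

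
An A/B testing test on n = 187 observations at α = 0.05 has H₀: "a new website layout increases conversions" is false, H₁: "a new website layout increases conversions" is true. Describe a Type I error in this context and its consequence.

Type I error: rejecting H₀ when it is true — concluding that a new website layout increases conversions when in fact it is not. Consequence: rolling out a layout that doesn't actually help — wasted engineering effort.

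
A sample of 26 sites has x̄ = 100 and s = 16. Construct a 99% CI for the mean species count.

CI = x̄ ± t*(s/√n) = 100 ± 2.787(16/√26) = (91.25, 108.75)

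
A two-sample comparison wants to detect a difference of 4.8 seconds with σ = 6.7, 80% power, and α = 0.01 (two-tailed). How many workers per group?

n per group = 2(z_α/2 + z_β)²σ²/d² = 2×(2.576 + 0.84)²×6.7²/4.8² = 45.5 → n = 46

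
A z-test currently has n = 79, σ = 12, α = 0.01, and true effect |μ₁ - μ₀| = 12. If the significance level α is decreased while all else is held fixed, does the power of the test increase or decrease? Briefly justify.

Power decreases: a smaller α raises the critical value, so less of the H₁ sampling distribution falls in the rejection region.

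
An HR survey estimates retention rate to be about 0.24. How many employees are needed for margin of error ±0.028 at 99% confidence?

n = z²p(1-p)/E² = 2.576²×0.24×0.76/0.028² = 1543.8 → n = 1544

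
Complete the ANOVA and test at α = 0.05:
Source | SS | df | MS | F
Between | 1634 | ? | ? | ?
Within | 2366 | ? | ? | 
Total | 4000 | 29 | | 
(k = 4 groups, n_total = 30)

df_between = 3, df_within = 26. MS_between = 544.67, MS_within = 91.0. F = 5.985, F_crit ≈ 2.975. Reject H₀.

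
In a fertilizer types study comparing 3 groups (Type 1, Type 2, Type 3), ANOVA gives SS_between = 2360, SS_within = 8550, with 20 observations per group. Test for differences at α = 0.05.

df_between = 2, df_within = 57. F = MS_between/MS_within = 1180.0/150.0 = 7.867. F_crit ≈ 3.159. Reject H₀. At least one mean differs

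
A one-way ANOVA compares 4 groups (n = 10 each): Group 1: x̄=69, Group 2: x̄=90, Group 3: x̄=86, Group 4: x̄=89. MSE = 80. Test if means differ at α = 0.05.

Grand mean = 83.5. SS_between = 2890.0, MS_between = 963.33. F = 12.042, F_crit ≈ 2.866. Reject H₀.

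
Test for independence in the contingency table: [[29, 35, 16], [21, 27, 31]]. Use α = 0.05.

χ² = 7.093. df = 2, critical = 5.991. Reject H₀. Variables are dependent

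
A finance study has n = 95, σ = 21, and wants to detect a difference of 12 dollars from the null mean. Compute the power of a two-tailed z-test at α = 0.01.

SE = σ/√n = 21/√95 = 2.155. Non-centrality λ = d/SE = 12/2.155 = 5.57. Power ≈ Φ(λ - z_{α/2}) = Φ(5.57 - 2.576) = Φ(2.994) = 0.999.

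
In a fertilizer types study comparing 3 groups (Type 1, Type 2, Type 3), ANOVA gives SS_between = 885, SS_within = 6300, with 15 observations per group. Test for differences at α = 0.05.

df_between = 2, df_within = 42. F = MS_between/MS_within = 442.5/150.0 = 2.95. F_crit ≈ 3.22. Fail to reject H₀.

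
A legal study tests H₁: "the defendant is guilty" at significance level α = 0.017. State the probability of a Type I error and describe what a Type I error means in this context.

P(Type I error) = α = 0.017. A Type I error is rejecting H₀ when H₀ is actually true (false positive) — here, concluding that the defendant is guilty when in fact this is not the case. Consequence: convicting an innocent person.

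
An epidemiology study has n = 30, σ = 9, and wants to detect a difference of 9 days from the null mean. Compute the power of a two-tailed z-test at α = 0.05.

SE = σ/√n = 9/√30 = 1.643. Non-centrality λ = d/SE = 9/1.643 = 5.477. Power ≈ Φ(λ - z_{α/2}) = Φ(5.477 - 1.96) = Φ(3.517) = 1.0.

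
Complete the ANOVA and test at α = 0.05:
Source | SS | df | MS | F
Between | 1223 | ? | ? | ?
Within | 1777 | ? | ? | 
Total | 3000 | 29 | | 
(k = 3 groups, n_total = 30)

df_between = 2, df_within = 27. MS_between = 611.5, MS_within = 65.81. F = 9.291, F_crit ≈ 3.354. Reject H₀.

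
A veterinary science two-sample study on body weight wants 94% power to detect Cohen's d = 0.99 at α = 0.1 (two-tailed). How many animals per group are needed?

z_{α/2} = 1.645, z_β = Φ⁻¹(0.94) = 1.555. For large effect (d = 0.99): n per group = 2(z_{α/2} + z_β)²/d² = 2(1.645 + 1.555)²/0.99² = 20.9 → 21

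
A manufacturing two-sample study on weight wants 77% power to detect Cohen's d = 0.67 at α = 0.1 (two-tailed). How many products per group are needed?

z_{α/2} = 1.645, z_β = Φ⁻¹(0.77) = 0.739. For medium effect (d = 0.67): n per group = 2(z_{α/2} + z_β)²/d² = 2(1.645 + 0.739)²/0.67² = 25.3 → 26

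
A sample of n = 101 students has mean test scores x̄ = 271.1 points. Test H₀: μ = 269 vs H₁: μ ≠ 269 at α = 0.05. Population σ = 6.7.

z = (x̄ - μ₀)/(σ/√n) = (271.1 - 269)/(6.7/√101) = 3.15. Critical value: ±1.96. Since |3.15| > 1.96, Reject H₀.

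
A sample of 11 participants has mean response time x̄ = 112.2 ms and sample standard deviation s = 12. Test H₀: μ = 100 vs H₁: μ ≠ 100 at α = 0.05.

t = (x̄ - μ₀)/(s/√n) = (112.2 - 100)/(12/√11) = 3.372. df = 10, critical t = ±2.228. Reject H₀.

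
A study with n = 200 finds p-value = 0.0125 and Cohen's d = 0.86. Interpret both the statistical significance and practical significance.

Statistically significant (p = 0.0125 < 0.05). Cohen's d = 0.86 indicates a large effect size. Both statistical and practical significance should be considered.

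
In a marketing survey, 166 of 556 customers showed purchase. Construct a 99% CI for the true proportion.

p̂ = 0.299. CI = p̂ ± z*√(p̂(1-p̂)/n) = (0.249, 0.349)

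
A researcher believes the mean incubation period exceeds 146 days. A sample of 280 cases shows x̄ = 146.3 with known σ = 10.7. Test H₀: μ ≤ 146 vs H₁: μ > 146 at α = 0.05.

z = 0.469. Critical value: 1.645. Fail to reject H₀.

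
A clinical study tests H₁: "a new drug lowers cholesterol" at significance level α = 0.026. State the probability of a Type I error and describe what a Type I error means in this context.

P(Type I error) = α = 0.026. A Type I error is rejecting H₀ when H₀ is actually true (false positive) — here, concluding that a new drug lowers cholesterol when in fact this is not the case. Consequence: approving an ineffective drug — patients take a useless medication and may skip effective alternatives.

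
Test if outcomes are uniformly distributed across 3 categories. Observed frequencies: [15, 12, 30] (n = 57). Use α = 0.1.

Expected = 19 each. χ² = Σ(O-E)²/E = 9.789. df = 2, critical value = 4.605. Reject H₀.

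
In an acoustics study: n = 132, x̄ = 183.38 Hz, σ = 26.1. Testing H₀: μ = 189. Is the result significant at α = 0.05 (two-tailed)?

z = (183.38 - 189)/(26.1/√132) = -2.474. Since |z| > 1.96, significant at α = 0.05.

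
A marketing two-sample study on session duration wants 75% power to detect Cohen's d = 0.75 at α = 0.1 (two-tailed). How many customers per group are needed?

z_{α/2} = 1.645, z_β = Φ⁻¹(0.75) = 0.674. For medium effect (d = 0.75): n per group = 2(z_{α/2} + z_β)²/d² = 2(1.645 + 0.674)²/0.75² = 19.1 → 20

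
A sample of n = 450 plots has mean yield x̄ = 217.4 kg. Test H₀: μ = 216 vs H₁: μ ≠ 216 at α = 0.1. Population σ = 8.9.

z = (x̄ - μ₀)/(σ/√n) = (217.4 - 216)/(8.9/√450) = 3.337. Critical value: ±1.645. Since |3.337| > 1.645, Reject H₀.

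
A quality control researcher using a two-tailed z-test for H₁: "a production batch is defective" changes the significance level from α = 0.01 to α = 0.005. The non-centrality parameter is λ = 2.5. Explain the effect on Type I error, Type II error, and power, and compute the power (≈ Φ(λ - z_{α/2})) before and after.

Decreasing α from 0.01 to 0.005:
• Type I error rate decreases (α is the Type I rate by definition).
• Critical value moves from z_{α/2} = 2.576 to 2.807, so power = Φ(λ - z_{α/2}) goes from Φ(2.5 - 2.576) = 0.47 to Φ(2.5 - 2.807) = 0.379.
• Type II error rate β = 1 - power therefore increases (0.53 → 0.621).
Appropriate when false positives are costly — here, scrapping a good batch — wasted material and cost for no reason.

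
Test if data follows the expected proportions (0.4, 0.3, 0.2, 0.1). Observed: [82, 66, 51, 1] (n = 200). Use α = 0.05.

Expected: [80.0, 60.0, 40.0, 20.0]. χ² = 21.725. df = 3, critical = 7.815. Reject H₀.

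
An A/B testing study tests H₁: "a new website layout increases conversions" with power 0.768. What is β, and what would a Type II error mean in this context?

β = 1 - power = 1 - 0.768 = 0.232. A Type II error is failing to reject H₀ when H₀ is false (false negative) — here, failing to conclude that a new website layout increases conversions when in fact it is true. Consequence: discarding a layout that would have improved conversions — lost revenue.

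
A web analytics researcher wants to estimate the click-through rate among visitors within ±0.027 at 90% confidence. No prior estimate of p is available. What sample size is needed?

Conservative approach: use p = 0.5 (maximizes p(1-p) = 0.25). n = z²(0.25)/E² = 1.645²×0.25/0.027² = 928.0 → n = 928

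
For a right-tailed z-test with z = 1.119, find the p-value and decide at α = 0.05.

p = P(Z > 1.119) = 1 - Φ(1.119) ≈ 0.1316. Since p ≥ 0.05, fail to reject H₀ (not significant) at α = 0.05.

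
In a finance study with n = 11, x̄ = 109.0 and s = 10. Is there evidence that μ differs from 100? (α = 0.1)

t = (x̄ - μ₀)/(s/√n) = (109.0 - 100)/(10/√11) = 2.985. df = 10, critical t = ±1.812. Reject H₀.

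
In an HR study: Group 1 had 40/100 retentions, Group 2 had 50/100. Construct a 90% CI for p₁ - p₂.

p̂₁ = 0.4, p̂₂ = 0.5. Difference = -0.1. CI = (-0.215, 0.015)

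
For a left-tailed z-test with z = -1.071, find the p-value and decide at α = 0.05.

p = P(Z < -1.071) = Φ(-1.071) ≈ 0.1421. Since p ≥ 0.05, fail to reject H₀ (not significant) at α = 0.05.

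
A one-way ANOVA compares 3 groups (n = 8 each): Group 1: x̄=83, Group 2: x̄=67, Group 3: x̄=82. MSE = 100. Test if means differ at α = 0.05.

Grand mean = 77.33. SS_between = 1285.33, MS_between = 642.67. F = 6.427, F_crit ≈ 3.467. Reject H₀.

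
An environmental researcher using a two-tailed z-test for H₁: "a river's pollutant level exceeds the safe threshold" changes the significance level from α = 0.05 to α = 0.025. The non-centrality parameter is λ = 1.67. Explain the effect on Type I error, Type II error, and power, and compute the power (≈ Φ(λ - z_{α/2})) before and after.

Decreasing α from 0.05 to 0.025:
• Type I error rate decreases (α is the Type I rate by definition).
• Critical value moves from z_{α/2} = 1.96 to 2.241, so power = Φ(λ - z_{α/2}) goes from Φ(1.67 - 1.96) = 0.386 to Φ(1.67 - 2.241) = 0.284.
• Type II error rate β = 1 - power therefore increases (0.614 → 0.716).
Appropriate when false positives are costly — here, shutting down a compliant factory unnecessarily.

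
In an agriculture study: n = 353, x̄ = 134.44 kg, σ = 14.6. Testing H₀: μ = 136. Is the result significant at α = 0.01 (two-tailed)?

z = (134.44 - 136)/(14.6/√353) = -2.008. Since |z| ≤ 2.576, not significant at α = 0.01.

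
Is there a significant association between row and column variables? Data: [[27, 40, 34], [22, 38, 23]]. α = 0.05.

χ² = 0.932. df = 2, critical = 5.991. Fail to reject H₀. No evidence of dependence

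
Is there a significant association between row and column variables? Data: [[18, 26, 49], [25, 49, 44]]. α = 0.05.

χ² = 5.578. df = 2, critical = 5.991. Fail to reject H₀. No evidence of dependence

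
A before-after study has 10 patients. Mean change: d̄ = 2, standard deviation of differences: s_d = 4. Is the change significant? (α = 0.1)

t = d̄/(s_d/√n) = 2/(4/√10) = 1.581. df = 9, critical t = ±1.833. Fail to reject H₀.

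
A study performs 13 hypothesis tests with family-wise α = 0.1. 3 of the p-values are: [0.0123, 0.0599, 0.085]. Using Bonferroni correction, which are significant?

Bonferroni α = 0.1/13 = 0.00769. None of the given p-values are significant.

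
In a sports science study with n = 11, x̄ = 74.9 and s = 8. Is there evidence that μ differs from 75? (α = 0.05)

t = (x̄ - μ₀)/(s/√n) = (74.9 - 75)/(8/√11) = -0.041. df = 10, critical t = ±2.228. Fail to reject H₀.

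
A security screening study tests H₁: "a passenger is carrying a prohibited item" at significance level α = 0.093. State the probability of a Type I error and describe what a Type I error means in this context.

P(Type I error) = α = 0.093. A Type I error is rejecting H₀ when H₀ is actually true (false positive) — here, concluding that a passenger is carrying a prohibited item when in fact this is not the case. Consequence: detaining an innocent passenger — delay and inconvenience.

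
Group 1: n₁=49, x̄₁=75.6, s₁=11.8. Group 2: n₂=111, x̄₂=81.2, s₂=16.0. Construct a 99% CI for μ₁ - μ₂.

Difference = -5.6. SE = √(11.8²/49 + 16.0²/111) = 2.269. CI = (-11.44, 0.24)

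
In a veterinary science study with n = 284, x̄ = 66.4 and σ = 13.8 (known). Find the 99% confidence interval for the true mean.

CI = x̄ ± z*(σ/√n) = 66.4 ± 2.576(13.8/√284) = 66.4 ± 2.11 = (64.29, 68.51)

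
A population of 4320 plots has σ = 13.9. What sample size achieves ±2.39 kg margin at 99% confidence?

Without FPC: n₀ = (2.576×13.9/2.39)² = 224.453. With FPC: n = n₀N/(n₀+N-1) = 213.4 → n = 214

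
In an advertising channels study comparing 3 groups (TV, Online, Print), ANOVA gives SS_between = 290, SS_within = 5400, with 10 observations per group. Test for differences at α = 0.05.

df_between = 2, df_within = 27. F = MS_between/MS_within = 145.0/200.0 = 0.725. F_crit ≈ 3.354. Fail to reject H₀.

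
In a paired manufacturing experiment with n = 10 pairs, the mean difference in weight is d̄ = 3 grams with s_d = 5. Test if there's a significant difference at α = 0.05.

t = d̄/(s_d/√n) = 3/(5/√10) = 1.897. df = 9, critical t = ±2.262. Fail to reject H₀.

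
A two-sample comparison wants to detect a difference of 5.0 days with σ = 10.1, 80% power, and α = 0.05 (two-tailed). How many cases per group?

n per group = 2(z_α/2 + z_β)²σ²/d² = 2×(1.96 + 0.84)²×10.1²/5.0² = 64.0 → n = 64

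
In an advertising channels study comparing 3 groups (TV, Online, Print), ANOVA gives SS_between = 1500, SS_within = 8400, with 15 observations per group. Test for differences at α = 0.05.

df_between = 2, df_within = 42. F = MS_between/MS_within = 750.0/200.0 = 3.75. F_crit ≈ 3.22. Reject H₀. At least one mean differs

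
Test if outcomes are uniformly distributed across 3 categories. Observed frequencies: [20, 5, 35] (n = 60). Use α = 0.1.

Expected = 20 each. χ² = Σ(O-E)²/E = 22.5. df = 2, critical value = 4.605. Reject H₀.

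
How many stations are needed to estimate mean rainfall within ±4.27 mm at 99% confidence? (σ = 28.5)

n = (z*σ/E)² = (2.576×28.5/4.27)² = 295.6 → n = 296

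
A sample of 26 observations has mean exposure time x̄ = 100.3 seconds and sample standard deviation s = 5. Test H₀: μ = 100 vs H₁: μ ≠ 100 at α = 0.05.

t = (x̄ - μ₀)/(s/√n) = (100.3 - 100)/(5/√26) = 0.306. df = 25, critical t = ±2.06. Fail to reject H₀.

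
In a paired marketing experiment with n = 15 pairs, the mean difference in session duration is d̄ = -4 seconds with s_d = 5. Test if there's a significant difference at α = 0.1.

t = d̄/(s_d/√n) = -4/(5/√15) = -3.098. df = 14, critical t = ±1.761. Reject H₀.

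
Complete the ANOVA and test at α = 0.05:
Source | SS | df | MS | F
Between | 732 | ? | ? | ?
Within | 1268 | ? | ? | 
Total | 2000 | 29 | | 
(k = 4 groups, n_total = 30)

df_between = 3, df_within = 26. MS_between = 244.0, MS_within = 48.77. F = 5.003, F_crit ≈ 2.975. Reject H₀.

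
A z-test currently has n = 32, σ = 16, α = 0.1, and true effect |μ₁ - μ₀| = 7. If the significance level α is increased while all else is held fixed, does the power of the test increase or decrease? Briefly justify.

Power increases: a larger α lowers the critical value, so more of the H₁ sampling distribution falls in the rejection region.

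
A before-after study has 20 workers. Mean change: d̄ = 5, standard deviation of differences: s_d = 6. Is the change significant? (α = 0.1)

t = d̄/(s_d/√n) = 5/(6/√20) = 3.727. df = 19, critical t = ±1.729. Reject H₀.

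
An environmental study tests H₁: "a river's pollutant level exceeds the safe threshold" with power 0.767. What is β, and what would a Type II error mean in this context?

β = 1 - power = 1 - 0.767 = 0.233. A Type II error is failing to reject H₀ when H₀ is false (false negative) — here, failing to conclude that a river's pollutant level exceeds the safe threshold when in fact it is true. Consequence: allowing unsafe pollution to continue.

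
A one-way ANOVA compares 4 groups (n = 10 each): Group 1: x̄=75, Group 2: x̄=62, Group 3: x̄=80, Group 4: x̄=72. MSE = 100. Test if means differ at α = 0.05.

Grand mean = 72.25. SS_between = 1727.5, MS_between = 575.83. F = 5.758, F_crit ≈ 2.866. Reject H₀.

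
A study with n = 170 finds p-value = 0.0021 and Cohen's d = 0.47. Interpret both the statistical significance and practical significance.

Statistically significant (p = 0.0021 < 0.05). Cohen's d = 0.47 indicates a small effect size. Both statistical and practical significance should be considered.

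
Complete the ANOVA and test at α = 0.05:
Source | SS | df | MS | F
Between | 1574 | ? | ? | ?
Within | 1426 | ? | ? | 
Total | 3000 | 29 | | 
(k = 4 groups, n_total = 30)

df_between = 3, df_within = 26. MS_between = 524.67, MS_within = 54.85. F = 9.566, F_crit ≈ 2.975. Reject H₀.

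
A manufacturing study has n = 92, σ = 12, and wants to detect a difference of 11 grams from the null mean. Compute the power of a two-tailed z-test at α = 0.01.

SE = σ/√n = 12/√92 = 1.251. Non-centrality λ = d/SE = 11/1.251 = 8.792. Power ≈ Φ(λ - z_{α/2}) = Φ(8.792 - 2.576) = Φ(6.216) = 1.0.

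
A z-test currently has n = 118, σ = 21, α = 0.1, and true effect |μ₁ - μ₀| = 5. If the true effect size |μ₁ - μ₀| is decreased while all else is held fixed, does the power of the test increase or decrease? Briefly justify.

Power decreases: a smaller true effect decreases the non-centrality λ = |μ₁ - μ₀|/(σ/√n).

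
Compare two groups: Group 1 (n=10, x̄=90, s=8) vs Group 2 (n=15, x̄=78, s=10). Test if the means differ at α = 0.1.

Pooled sp = 9.27. t = 3.171, df = 23. Critical t = ±1.714. Reject H₀.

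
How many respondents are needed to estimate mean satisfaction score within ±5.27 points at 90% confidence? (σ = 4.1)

n = (z*σ/E)² = (1.645×4.1/5.27)² = 1.6 → n = 2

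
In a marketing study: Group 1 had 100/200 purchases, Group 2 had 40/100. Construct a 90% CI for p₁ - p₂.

p̂₁ = 0.5, p̂₂ = 0.4. Difference = 0.1. CI = (0.001, 0.199)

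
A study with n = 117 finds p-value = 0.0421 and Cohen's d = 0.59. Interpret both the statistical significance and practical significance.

Statistically significant (p = 0.0421 < 0.05). Cohen's d = 0.59 indicates a medium effect size. Both statistical and practical significance should be considered.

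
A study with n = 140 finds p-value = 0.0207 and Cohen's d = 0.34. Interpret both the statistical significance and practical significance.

Statistically significant (p = 0.0207 < 0.05). Cohen's d = 0.34 indicates a small effect size. Both statistical and practical significance should be considered.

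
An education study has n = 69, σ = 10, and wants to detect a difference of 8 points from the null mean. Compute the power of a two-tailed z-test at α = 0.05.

SE = σ/√n = 10/√69 = 1.204. Non-centrality λ = d/SE = 8/1.204 = 6.645. Power ≈ Φ(λ - z_{α/2}) = Φ(6.645 - 1.96) = Φ(4.685) = 1.0.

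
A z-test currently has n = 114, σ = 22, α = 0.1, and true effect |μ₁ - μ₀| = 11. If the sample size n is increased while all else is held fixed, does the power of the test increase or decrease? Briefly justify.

Power increases: a larger n shrinks the standard error σ/√n, moving the sampling distribution under H₁ further from the critical value.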